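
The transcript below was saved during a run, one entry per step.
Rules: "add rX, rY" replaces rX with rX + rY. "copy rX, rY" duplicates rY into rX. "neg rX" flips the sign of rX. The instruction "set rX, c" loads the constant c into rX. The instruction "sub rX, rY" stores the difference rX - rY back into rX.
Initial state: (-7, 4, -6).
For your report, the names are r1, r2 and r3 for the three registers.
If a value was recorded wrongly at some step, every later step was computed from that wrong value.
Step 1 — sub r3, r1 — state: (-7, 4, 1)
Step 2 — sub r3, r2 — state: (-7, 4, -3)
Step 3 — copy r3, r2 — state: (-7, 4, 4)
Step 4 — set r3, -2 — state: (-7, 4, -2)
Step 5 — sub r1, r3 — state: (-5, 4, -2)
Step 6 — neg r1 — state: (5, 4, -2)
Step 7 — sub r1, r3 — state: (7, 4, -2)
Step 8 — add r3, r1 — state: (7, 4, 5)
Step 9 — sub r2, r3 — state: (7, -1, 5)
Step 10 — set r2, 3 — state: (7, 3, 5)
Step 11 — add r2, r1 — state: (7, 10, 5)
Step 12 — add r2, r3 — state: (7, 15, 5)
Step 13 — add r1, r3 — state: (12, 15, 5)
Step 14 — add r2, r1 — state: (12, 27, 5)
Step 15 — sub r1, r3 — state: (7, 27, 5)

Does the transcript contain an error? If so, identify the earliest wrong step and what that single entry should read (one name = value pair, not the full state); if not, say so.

no error

Recomputing the run from the initial state:
step 1: r1 = -7, r2 = 4, r3 = 1
step 2: r1 = -7, r2 = 4, r3 = -3
step 3: r1 = -7, r2 = 4, r3 = 4
step 4: r1 = -7, r2 = 4, r3 = -2
step 5: r1 = -5, r2 = 4, r3 = -2
step 6: r1 = 5, r2 = 4, r3 = -2
step 7: r1 = 7, r2 = 4, r3 = -2
step 8: r1 = 7, r2 = 4, r3 = 5
step 9: r1 = 7, r2 = -1, r3 = 5
step 10: r1 = 7, r2 = 3, r3 = 5
step 11: r1 = 7, r2 = 10, r3 = 5
step 12: r1 = 7, r2 = 15, r3 = 5
step 13: r1 = 12, r2 = 15, r3 = 5
step 14: r1 = 12, r2 = 27, r3 = 5
step 15: r1 = 7, r2 = 27, r3 = 5
This matches the transcript at every step.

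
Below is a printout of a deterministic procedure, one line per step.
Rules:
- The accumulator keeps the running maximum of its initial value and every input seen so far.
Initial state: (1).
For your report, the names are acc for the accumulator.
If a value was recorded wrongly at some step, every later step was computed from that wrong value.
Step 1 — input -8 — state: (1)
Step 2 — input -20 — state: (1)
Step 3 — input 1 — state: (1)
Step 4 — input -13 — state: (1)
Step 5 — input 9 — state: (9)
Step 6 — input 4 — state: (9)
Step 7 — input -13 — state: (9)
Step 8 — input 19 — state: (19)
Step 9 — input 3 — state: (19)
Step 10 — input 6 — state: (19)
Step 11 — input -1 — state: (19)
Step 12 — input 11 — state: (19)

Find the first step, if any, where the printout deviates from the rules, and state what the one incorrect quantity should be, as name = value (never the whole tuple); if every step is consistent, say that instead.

no error

step 1: acc = max(1, -8) = 1 -> no discrepancy
step 2: acc = max(1, -20) = 1 -> same as recorded
step 3: acc = max(1, 1) = 1 -> in agreement
step 4: acc = max(1, -13) = 1 -> exactly as logged
step 5: acc = max(1, 9) = 9 -> verified
step 6: acc = max(9, 4) = 9 -> verified
step 7: acc = max(9, -13) = 9 -> confirmed correct
step 8: acc = max(9, 19) = 19 -> in agreement
step 9: acc = max(19, 3) = 19 -> agrees with the printout
step 10: acc = max(19, 6) = 19 -> exactly as logged
step 11: acc = max(19, -1) = 19 -> in agreement
step 12: acc = max(19, 11) = 19 -> checks out
All steps check out; nothing to correct.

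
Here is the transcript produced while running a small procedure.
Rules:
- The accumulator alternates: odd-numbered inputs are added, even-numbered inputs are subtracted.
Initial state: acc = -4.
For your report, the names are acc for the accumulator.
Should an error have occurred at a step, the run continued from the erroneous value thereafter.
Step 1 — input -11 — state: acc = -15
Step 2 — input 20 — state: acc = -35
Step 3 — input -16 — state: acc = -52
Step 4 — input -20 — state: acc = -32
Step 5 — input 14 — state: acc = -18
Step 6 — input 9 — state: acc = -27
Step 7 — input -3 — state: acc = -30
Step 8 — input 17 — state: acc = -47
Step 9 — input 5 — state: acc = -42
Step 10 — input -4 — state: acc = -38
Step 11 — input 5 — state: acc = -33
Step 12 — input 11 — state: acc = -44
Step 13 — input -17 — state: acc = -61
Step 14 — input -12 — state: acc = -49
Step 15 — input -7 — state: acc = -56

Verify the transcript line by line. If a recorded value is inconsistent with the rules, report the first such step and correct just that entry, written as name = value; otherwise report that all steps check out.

step 3, acc = -51

Recomputing the run from the initial state:
step 1: acc = -15
step 2: acc = -35
step 3: acc = -51
step 4: acc = -31
step 5: acc = -17
step 6: acc = -26
step 7: acc = -29
step 8: acc = -46
step 9: acc = -41
step 10: acc = -37
step 11: acc = -32
step 12: acc = -43
step 13: acc = -60
step 14: acc = -48
step 15: acc = -55
The first disagreement with the transcript is at step 3, where the value should be acc = -51.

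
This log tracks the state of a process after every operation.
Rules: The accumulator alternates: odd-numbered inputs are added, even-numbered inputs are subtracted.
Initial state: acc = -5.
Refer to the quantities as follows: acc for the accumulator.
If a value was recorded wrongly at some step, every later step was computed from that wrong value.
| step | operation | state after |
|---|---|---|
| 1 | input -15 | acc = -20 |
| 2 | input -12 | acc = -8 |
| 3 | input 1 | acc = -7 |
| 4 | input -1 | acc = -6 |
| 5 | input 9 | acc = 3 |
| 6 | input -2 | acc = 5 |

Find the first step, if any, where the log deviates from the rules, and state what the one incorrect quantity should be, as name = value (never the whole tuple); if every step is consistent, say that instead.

no error

step 1: acc = -5 + -15 = -20 -> exactly as logged
step 2: acc = -20 - -12 = -8 -> consistent with the log
step 3: acc = -8 + 1 = -7 -> in agreement
step 4: acc = -7 - -1 = -6 -> in agreement
step 5: acc = -6 + 9 = 3 -> no discrepancy
step 6: acc = 3 - -2 = 5 -> confirmed correct
Nothing is out of place; the run is error-free.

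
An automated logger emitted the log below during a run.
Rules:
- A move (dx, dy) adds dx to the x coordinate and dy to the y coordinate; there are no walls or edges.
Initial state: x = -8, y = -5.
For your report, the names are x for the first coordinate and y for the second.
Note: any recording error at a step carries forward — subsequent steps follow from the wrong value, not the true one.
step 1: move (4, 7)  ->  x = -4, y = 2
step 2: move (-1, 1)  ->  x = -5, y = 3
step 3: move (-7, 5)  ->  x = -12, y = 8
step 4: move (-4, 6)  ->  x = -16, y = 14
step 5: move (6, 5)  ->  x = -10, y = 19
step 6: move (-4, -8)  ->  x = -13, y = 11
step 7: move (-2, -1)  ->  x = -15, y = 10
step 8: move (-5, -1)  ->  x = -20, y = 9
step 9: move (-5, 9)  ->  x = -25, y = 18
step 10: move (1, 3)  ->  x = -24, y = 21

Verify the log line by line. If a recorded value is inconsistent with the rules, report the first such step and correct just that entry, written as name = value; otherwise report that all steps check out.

Recomputing the run from the initial state:
step 1: x = -4, y = 2
step 2: x = -5, y = 3
step 3: x = -12, y = 8
step 4: x = -16, y = 14
step 5: x = -10, y = 19
step 6: x = -14, y = 11
step 7: x = -16, y = 10
step 8: x = -21, y = 9
step 9: x = -26, y = 18
step 10: x = -25, y = 21
The first disagreement with the log is at step 6, where the value should be x = -14.

step 6, x = -14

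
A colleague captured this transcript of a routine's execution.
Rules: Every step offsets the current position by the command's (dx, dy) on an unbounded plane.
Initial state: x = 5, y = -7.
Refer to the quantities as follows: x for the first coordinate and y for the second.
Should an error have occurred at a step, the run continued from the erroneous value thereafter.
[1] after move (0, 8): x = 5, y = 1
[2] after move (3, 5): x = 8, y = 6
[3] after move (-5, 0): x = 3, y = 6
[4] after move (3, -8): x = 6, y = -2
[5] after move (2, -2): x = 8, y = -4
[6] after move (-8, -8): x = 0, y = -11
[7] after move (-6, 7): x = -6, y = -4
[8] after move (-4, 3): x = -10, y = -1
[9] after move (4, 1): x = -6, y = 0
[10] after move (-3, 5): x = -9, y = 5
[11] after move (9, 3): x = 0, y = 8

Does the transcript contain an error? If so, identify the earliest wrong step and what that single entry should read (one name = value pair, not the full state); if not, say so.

step 6, y = -12

Step 1: x = 5 + (0) = 5, y = -7 + (8) = 1 — checks out.
Step 2: x = 5 + (3) = 8, y = 1 + (5) = 6 — checks out.
Step 3: x = 8 + (-5) = 3, y = 6 + (0) = 6 — in agreement.
Step 4: x = 3 + (3) = 6, y = 6 + (-8) = -2 — matches.
Step 5: x = 6 + (2) = 8, y = -2 + (-2) = -4 — matches.
Step 6: x = 8 + (-8) = 0, y = -4 + (-8) = -12 — this is not what the transcript shows.
Conclusion: step 6 carries the first error; the entry should be y = -12.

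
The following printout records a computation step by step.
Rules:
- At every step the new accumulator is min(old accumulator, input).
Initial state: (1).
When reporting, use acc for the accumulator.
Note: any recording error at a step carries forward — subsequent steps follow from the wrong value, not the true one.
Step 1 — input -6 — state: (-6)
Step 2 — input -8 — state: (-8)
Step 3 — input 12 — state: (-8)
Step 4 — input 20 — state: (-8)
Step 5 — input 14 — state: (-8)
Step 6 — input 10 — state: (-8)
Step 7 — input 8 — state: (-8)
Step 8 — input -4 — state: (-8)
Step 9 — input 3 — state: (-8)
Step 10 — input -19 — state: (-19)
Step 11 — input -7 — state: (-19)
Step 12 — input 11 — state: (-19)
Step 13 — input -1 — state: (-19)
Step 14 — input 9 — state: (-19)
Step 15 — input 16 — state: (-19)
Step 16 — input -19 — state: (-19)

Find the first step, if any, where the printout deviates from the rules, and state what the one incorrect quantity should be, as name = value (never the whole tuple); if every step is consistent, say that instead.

no error

1. acc = min(1, -6) = -6 (matches)
2. acc = min(-6, -8) = -8 (matches)
3. acc = min(-8, 12) = -8 (in agreement)
4. acc = min(-8, 20) = -8 (verified)
5. acc = min(-8, 14) = -8 (matches)
6. acc = min(-8, 10) = -8 (confirmed correct)
7. acc = min(-8, 8) = -8 (same as recorded)
8. acc = min(-8, -4) = -8 (verified)
9. acc = min(-8, 3) = -8 (checks out)
10. acc = min(-8, -19) = -19 (agrees with the printout)
11. acc = min(-19, -7) = -19 (matches)
12. acc = min(-19, 11) = -19 (confirmed correct)
13. acc = min(-19, -1) = -19 (confirmed correct)
14. acc = min(-19, 9) = -19 (exactly as logged)
15. acc = min(-19, 16) = -19 (same as recorded)
16. acc = min(-19, -19) = -19 (no discrepancy)
The whole run recomputes cleanly — no discrepancies.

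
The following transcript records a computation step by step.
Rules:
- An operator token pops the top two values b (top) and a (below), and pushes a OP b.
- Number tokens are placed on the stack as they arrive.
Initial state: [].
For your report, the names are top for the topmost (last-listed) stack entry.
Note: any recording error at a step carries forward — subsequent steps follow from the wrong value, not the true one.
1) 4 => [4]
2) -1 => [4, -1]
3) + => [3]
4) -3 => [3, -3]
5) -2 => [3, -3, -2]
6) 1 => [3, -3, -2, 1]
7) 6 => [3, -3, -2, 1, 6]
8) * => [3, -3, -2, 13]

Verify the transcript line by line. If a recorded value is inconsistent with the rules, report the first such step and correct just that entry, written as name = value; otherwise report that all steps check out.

step 1: push 4: top = 4 -> verified
step 2: push -1: top = -1 -> confirmed correct
step 3: 4 + -1 = 3 -> same as recorded
step 4: push -3: top = -3 -> verified
step 5: push -2: top = -2 -> consistent with the transcript
step 6: push 1: top = 1 -> no discrepancy
step 7: push 6: top = 6 -> confirmed correct
step 8: 1 * 6 = 6 -> the transcript disagrees here
Conclusion: step 8 carries the first error; the entry should be top = 6.

step 8, top = 6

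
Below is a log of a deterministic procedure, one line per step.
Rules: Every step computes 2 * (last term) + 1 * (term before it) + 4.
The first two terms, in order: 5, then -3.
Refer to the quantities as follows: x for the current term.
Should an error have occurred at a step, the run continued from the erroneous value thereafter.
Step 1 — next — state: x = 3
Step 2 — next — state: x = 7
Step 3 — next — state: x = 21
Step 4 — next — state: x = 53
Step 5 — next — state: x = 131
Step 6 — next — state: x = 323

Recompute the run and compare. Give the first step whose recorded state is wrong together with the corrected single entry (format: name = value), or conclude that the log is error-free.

step 6, x = 319

step 1: x = 2*(-3) + (1)*(5) + (4) = 3 -> matches
step 2: x = 2*(3) + (1)*(-3) + (4) = 7 -> consistent with the log
step 3: x = 2*(7) + (1)*(3) + (4) = 21 -> checks out
step 4: x = 2*(21) + (1)*(7) + (4) = 53 -> exactly as logged
step 5: x = 2*(53) + (1)*(21) + (4) = 131 -> agrees with the log
step 6: x = 2*(131) + (1)*(53) + (4) = 319 -> not what was recorded
The audit stops at step 6: the recorded entry is wrong and should be x = 319.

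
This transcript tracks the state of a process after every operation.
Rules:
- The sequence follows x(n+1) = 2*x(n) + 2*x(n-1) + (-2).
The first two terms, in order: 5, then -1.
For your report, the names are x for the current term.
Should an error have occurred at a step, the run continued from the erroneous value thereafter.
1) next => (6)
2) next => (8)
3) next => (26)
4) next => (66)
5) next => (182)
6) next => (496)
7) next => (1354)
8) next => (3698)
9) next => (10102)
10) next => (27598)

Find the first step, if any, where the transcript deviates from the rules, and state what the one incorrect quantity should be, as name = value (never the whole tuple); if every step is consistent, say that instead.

step 6, x = 494

Step 1: x = 2*(-1) + (2)*(5) + (-2) = 6 — verified.
Step 2: x = 2*(6) + (2)*(-1) + (-2) = 8 — checks out.
Step 3: x = 2*(8) + (2)*(6) + (-2) = 26 — no discrepancy.
Step 4: x = 2*(26) + (2)*(8) + (-2) = 66 — checks out.
Step 5: x = 2*(66) + (2)*(26) + (-2) = 182 — verified.
Step 6: x = 2*(182) + (2)*(66) + (-2) = 494 — this is not what the transcript shows.
So the first discrepancy is step 6, where the right value is x = 494.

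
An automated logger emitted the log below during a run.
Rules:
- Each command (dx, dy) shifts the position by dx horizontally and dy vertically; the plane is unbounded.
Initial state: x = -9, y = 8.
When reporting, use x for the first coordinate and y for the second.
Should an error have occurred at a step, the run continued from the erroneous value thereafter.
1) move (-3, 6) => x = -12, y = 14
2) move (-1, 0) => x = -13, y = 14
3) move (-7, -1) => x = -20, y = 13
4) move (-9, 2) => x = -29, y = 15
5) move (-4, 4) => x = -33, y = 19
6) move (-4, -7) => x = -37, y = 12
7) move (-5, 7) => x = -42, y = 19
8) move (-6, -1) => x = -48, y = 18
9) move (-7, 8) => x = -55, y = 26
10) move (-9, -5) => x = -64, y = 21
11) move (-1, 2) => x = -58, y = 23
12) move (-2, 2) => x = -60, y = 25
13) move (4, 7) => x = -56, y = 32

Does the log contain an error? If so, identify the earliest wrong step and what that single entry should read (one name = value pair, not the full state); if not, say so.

1. x = -9 + (-3) = -12, y = 8 + (6) = 14 (in agreement)
2. x = -12 + (-1) = -13, y = 14 + (0) = 14 (in agreement)
3. x = -13 + (-7) = -20, y = 14 + (-1) = 13 (matches)
4. x = -20 + (-9) = -29, y = 13 + (2) = 15 (verified)
5. x = -29 + (-4) = -33, y = 15 + (4) = 19 (consistent with the log)
6. x = -33 + (-4) = -37, y = 19 + (-7) = 12 (checks out)
7. x = -37 + (-5) = -42, y = 12 + (7) = 19 (agrees with the log)
8. x = -42 + (-6) = -48, y = 19 + (-1) = 18 (verified)
9. x = -48 + (-7) = -55, y = 18 + (8) = 26 (in agreement)
10. x = -55 + (-9) = -64, y = 26 + (-5) = 21 (checks out)
11. x = -64 + (-1) = -65, y = 21 + (2) = 23 (the recorded entry deviates here)
The earliest wrong entry is at step 11: it should read x = -65.

step 11, x = -65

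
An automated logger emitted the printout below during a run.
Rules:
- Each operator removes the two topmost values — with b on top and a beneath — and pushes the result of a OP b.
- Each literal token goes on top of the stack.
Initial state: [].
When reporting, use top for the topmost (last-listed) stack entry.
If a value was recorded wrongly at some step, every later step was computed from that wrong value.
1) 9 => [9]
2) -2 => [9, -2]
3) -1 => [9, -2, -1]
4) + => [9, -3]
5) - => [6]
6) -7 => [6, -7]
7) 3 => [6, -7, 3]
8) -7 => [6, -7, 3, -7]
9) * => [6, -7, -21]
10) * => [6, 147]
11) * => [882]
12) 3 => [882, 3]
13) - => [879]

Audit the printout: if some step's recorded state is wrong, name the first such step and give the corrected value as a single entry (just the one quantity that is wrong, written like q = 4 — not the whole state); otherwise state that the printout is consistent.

Recomputing the run from the initial state:
step 1: [9]
step 2: [9, -2]
step 3: [9, -2, -1]
step 4: [9, -3]
step 5: [12]
step 6: [12, -7]
step 7: [12, -7, 3]
step 8: [12, -7, 3, -7]
step 9: [12, -7, -21]
step 10: [12, 147]
step 11: [1764]
step 12: [1764, 3]
step 13: [1761]
The first disagreement with the printout is at step 5, where the value should be top = 12.

step 5, top = 12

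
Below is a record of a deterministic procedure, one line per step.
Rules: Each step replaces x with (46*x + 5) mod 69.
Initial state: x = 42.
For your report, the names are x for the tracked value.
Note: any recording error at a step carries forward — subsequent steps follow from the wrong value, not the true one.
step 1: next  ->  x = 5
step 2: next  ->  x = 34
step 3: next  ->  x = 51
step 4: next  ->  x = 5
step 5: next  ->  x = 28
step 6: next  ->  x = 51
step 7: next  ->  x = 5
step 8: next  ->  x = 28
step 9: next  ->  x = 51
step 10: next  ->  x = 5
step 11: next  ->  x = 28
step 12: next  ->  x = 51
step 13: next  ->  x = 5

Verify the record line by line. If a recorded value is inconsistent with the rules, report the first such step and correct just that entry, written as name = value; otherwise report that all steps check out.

step 2, x = 28

1. x = (46*42 + 5) mod 69 = 5 (no discrepancy)
2. x = (46*5 + 5) mod 69 = 28 (the recorded entry deviates here)
The earliest wrong entry is at step 2: it should read x = 28.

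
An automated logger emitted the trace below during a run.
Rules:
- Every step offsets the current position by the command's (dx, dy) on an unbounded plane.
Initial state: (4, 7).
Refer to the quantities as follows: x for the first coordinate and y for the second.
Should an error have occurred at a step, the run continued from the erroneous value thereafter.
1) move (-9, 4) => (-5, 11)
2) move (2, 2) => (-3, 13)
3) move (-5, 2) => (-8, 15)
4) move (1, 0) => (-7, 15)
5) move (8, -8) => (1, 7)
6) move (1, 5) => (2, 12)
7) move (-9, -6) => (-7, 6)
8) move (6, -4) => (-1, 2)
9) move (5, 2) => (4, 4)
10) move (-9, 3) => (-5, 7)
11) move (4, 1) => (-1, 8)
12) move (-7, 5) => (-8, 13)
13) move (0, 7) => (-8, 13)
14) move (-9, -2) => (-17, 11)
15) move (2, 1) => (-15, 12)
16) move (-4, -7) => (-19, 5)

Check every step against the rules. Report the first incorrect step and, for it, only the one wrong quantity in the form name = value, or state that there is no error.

1. x = 4 + (-9) = -5, y = 7 + (4) = 11 (checks out)
2. x = -5 + (2) = -3, y = 11 + (2) = 13 (same as recorded)
3. x = -3 + (-5) = -8, y = 13 + (2) = 15 (consistent with the trace)
4. x = -8 + (1) = -7, y = 15 + (0) = 15 (matches)
5. x = -7 + (8) = 1, y = 15 + (-8) = 7 (in agreement)
6. x = 1 + (1) = 2, y = 7 + (5) = 12 (agrees with the trace)
7. x = 2 + (-9) = -7, y = 12 + (-6) = 6 (agrees with the trace)
8. x = -7 + (6) = -1, y = 6 + (-4) = 2 (checks out)
9. x = -1 + (5) = 4, y = 2 + (2) = 4 (matches)
10. x = 4 + (-9) = -5, y = 4 + (3) = 7 (checks out)
11. x = -5 + (4) = -1, y = 7 + (1) = 8 (confirmed correct)
12. x = -1 + (-7) = -8, y = 8 + (5) = 13 (exactly as logged)
13. x = -8 + (0) = -8, y = 13 + (7) = 20 (the trace has a different value)
First incorrect step: 13; the correct value is y = 20.

step 13, y = 20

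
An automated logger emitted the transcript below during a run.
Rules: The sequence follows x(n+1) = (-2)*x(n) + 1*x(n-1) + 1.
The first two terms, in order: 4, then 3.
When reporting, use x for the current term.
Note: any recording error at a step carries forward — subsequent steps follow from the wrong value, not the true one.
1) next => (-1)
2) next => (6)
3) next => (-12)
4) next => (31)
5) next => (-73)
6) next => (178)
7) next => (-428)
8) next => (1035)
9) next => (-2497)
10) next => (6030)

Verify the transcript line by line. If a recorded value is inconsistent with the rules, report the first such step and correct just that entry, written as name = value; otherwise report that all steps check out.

step 1: x = -2*(3) + (1)*(4) + (1) = -1 -> agrees with the transcript
step 2: x = -2*(-1) + (1)*(3) + (1) = 6 -> confirmed correct
step 3: x = -2*(6) + (1)*(-1) + (1) = -12 -> no discrepancy
step 4: x = -2*(-12) + (1)*(6) + (1) = 31 -> no discrepancy
step 5: x = -2*(31) + (1)*(-12) + (1) = -73 -> confirmed correct
step 6: x = -2*(-73) + (1)*(31) + (1) = 178 -> in agreement
step 7: x = -2*(178) + (1)*(-73) + (1) = -428 -> agrees with the transcript
step 8: x = -2*(-428) + (1)*(178) + (1) = 1035 -> agrees with the transcript
step 9: x = -2*(1035) + (1)*(-428) + (1) = -2497 -> verified
step 10: x = -2*(-2497) + (1)*(1035) + (1) = 6030 -> checks out
All steps check out; nothing to correct.

no error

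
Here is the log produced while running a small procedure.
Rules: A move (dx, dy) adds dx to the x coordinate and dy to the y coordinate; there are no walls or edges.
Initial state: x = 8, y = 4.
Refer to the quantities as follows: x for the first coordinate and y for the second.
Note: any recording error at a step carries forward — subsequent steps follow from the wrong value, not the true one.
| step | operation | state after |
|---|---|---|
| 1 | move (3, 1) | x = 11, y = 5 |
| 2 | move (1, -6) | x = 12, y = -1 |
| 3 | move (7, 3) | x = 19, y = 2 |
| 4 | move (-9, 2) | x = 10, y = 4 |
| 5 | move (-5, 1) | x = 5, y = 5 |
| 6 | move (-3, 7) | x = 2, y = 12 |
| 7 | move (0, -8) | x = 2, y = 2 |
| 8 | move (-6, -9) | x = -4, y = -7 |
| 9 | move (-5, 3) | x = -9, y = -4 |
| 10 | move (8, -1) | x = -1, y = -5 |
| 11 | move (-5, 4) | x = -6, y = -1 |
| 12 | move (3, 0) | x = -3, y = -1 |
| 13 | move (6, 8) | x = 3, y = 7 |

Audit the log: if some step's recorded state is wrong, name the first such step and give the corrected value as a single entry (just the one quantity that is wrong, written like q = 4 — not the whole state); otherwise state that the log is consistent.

Step 1: x = 8 + (3) = 11, y = 4 + (1) = 5 — consistent with the log.
Step 2: x = 11 + (1) = 12, y = 5 + (-6) = -1 — matches.
Step 3: x = 12 + (7) = 19, y = -1 + (3) = 2 — exactly as logged.
Step 4: x = 19 + (-9) = 10, y = 2 + (2) = 4 — matches.
Step 5: x = 10 + (-5) = 5, y = 4 + (1) = 5 — no discrepancy.
Step 6: x = 5 + (-3) = 2, y = 5 + (7) = 12 — in agreement.
Step 7: x = 2 + (0) = 2, y = 12 + (-8) = 4 — the recorded entry deviates here.
The earliest wrong entry is at step 7: it should read y = 4.

step 7, y = 4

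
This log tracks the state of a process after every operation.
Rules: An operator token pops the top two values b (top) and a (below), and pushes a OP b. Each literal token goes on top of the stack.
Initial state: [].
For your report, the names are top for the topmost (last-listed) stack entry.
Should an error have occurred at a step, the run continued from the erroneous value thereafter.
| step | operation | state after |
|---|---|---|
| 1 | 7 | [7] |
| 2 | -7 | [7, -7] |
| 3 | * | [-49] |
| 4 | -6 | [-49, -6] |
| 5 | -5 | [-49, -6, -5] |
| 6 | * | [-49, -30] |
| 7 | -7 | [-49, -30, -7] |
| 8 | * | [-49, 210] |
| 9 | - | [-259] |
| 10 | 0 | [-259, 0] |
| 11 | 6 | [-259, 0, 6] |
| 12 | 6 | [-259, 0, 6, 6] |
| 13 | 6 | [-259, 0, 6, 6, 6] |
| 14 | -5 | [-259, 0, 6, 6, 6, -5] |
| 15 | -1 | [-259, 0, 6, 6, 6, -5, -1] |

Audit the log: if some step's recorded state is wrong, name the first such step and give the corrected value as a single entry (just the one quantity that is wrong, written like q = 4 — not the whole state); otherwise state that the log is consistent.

step 6, top = 30

step 1: push 7: top = 7 -> no discrepancy
step 2: push -7: top = -7 -> no discrepancy
step 3: 7 * -7 = -49 -> verified
step 4: push -6: top = -6 -> in agreement
step 5: push -5: top = -5 -> agrees with the log
step 6: -6 * -5 = 30 -> a discrepancy with the log
The audit stops at step 6: the recorded entry is wrong and should be top = 30.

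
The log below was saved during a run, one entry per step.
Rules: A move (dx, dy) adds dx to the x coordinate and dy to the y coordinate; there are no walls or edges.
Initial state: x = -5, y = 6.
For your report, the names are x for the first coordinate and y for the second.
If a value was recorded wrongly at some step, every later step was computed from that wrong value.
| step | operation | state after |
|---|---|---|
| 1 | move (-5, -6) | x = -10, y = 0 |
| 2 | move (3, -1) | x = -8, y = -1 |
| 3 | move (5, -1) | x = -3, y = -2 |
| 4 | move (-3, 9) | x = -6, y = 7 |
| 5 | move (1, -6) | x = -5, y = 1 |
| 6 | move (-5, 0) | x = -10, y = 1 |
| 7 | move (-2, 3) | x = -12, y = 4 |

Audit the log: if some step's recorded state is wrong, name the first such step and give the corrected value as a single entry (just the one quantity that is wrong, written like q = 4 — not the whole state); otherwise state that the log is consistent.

step 2, x = -7

Recomputing the run from the initial state:
step 1: x = -10, y = 0
step 2: x = -7, y = -1
step 3: x = -2, y = -2
step 4: x = -5, y = 7
step 5: x = -4, y = 1
step 6: x = -9, y = 1
step 7: x = -11, y = 4
The first disagreement with the log is at step 2, where the value should be x = -7.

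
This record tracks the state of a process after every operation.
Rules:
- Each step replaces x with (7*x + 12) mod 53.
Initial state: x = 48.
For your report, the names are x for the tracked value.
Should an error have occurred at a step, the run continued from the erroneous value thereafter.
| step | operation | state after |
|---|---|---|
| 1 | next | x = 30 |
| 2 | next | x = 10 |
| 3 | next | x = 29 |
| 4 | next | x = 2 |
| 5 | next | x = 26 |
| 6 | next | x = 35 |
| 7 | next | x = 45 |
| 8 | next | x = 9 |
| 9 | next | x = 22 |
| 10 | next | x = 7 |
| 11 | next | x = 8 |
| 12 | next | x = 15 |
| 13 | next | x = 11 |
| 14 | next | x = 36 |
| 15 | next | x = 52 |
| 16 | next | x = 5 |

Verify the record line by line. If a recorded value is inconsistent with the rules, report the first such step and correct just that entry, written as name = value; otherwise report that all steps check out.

Recomputing the run from the initial state:
step 1: x = 30
step 2: x = 10
step 3: x = 29
step 4: x = 3
step 5: x = 33
step 6: x = 31
step 7: x = 17
step 8: x = 25
step 9: x = 28
step 10: x = 49
step 11: x = 37
step 12: x = 6
step 13: x = 1
step 14: x = 19
step 15: x = 39
step 16: x = 20
The first disagreement with the record is at step 4, where the value should be x = 3.

step 4, x = 3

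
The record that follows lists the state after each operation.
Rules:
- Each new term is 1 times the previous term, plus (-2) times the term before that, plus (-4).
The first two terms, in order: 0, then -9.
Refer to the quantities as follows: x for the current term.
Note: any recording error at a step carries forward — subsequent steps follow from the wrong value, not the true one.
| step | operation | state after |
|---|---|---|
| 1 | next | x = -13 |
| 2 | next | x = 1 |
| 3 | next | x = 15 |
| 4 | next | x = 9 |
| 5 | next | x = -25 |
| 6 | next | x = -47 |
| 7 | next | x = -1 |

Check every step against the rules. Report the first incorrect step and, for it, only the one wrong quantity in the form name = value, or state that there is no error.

step 3, x = 23

Recomputing the run from the initial state:
step 1: x = -13
step 2: x = 1
step 3: x = 23
step 4: x = 17
step 5: x = -33
step 6: x = -71
step 7: x = -9
The first disagreement with the record is at step 3, where the value should be x = 23.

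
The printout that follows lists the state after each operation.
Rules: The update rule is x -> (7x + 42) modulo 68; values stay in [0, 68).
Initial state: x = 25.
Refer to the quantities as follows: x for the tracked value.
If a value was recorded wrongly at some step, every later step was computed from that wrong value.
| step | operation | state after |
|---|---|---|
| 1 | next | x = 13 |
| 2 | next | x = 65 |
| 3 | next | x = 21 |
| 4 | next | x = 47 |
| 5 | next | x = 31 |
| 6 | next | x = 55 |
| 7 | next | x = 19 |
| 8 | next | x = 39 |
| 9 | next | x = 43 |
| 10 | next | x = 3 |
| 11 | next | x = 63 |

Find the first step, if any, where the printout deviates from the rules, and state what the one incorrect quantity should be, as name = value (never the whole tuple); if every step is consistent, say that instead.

step 4, x = 53

Recomputing the run from the initial state:
step 1: x = 13
step 2: x = 65
step 3: x = 21
step 4: x = 53
step 5: x = 5
step 6: x = 9
step 7: x = 37
step 8: x = 29
step 9: x = 41
step 10: x = 57
step 11: x = 33
The first disagreement with the printout is at step 4, where the value should be x = 53.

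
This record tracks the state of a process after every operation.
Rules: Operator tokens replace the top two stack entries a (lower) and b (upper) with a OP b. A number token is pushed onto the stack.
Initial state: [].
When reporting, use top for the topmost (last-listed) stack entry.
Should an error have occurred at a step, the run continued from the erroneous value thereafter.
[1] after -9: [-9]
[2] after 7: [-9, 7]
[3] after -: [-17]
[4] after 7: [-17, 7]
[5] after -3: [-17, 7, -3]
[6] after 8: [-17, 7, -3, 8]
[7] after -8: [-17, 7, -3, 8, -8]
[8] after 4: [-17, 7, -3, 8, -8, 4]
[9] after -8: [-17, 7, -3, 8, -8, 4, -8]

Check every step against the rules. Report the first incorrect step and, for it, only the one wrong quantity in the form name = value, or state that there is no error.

Recomputing the run from the initial state:
step 1: [-9]
step 2: [-9, 7]
step 3: [-16]
step 4: [-16, 7]
step 5: [-16, 7, -3]
step 6: [-16, 7, -3, 8]
step 7: [-16, 7, -3, 8, -8]
step 8: [-16, 7, -3, 8, -8, 4]
step 9: [-16, 7, -3, 8, -8, 4, -8]
The first disagreement with the record is at step 3, where the value should be top = -16.

step 3, top = -16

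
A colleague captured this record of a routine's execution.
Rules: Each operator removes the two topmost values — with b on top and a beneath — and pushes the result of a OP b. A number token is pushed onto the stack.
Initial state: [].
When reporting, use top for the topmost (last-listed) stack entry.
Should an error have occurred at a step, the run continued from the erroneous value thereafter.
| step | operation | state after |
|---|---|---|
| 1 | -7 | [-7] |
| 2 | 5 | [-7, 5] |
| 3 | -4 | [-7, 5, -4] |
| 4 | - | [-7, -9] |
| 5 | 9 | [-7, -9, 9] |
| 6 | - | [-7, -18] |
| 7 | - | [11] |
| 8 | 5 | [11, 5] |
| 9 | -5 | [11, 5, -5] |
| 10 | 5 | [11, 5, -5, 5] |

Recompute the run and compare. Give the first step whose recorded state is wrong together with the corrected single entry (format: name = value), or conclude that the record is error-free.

Step 1: push -7: top = -7 — agrees with the record.
Step 2: push 5: top = 5 — exactly as logged.
Step 3: push -4: top = -4 — in agreement.
Step 4: 5 - -4 = 9 — the record disagrees here.
The earliest wrong entry is at step 4: it should read top = 9.

step 4, top = 9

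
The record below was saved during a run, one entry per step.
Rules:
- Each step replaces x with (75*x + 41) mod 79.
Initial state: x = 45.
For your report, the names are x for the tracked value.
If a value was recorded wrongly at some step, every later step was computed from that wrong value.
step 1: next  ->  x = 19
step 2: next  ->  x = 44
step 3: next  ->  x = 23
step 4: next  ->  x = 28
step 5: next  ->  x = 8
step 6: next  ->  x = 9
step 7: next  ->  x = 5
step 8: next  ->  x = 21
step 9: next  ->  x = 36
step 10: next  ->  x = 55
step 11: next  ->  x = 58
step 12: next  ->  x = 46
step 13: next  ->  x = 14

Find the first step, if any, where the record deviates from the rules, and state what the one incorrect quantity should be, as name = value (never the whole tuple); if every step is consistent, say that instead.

Recomputing the run from the initial state:
step 1: x = 19
step 2: x = 44
step 3: x = 23
step 4: x = 28
step 5: x = 8
step 6: x = 9
step 7: x = 5
step 8: x = 21
step 9: x = 36
step 10: x = 55
step 11: x = 58
step 12: x = 46
step 13: x = 15
The first disagreement with the record is at step 13, where the value should be x = 15.

step 13, x = 15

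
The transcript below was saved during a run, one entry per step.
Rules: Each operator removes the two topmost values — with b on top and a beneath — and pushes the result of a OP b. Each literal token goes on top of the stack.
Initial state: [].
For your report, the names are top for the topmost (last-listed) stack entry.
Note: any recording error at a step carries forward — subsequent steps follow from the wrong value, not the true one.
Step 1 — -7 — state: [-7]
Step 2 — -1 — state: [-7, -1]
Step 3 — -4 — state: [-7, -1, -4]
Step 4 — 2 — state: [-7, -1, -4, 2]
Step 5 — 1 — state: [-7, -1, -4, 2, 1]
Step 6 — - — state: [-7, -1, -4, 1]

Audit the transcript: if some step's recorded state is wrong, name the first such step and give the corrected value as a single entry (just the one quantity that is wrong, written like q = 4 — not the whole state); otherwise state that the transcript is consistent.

no error

1. push -7: top = -7 (verified)
2. push -1: top = -1 (verified)
3. push -4: top = -4 (consistent with the transcript)
4. push 2: top = 2 (no discrepancy)
5. push 1: top = 1 (agrees with the transcript)
6. 2 - 1 = 1 (agrees with the transcript)
No step deviates from the rules.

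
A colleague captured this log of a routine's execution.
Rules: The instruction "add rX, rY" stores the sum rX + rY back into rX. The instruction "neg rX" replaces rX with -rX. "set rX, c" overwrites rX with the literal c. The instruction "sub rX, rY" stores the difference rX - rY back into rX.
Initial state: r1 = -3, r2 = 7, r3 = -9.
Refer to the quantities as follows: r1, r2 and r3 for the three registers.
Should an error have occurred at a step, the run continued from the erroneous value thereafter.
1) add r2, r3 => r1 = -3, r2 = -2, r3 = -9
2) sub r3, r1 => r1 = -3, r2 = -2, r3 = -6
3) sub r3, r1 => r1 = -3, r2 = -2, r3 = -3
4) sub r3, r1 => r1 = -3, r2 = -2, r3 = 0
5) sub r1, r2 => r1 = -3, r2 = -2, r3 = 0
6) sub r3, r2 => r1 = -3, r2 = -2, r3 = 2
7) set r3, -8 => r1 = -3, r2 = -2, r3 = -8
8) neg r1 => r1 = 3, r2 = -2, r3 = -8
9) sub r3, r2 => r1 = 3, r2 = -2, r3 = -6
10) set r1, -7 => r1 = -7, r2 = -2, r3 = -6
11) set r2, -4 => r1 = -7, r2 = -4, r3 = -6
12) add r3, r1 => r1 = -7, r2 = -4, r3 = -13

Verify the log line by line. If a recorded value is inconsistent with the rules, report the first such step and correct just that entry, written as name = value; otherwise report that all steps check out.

step 5, r1 = -1

1. r2 = 7 + -9 = -2 (exactly as logged)
2. r3 = -9 - -3 = -6 (same as recorded)
3. r3 = -6 - -3 = -3 (agrees with the log)
4. r3 = -3 - -3 = 0 (no discrepancy)
5. r1 = -3 - -2 = -1 (first mismatch against the log)
That makes step 5 the first incorrect line — r1 = -1 is what it should show.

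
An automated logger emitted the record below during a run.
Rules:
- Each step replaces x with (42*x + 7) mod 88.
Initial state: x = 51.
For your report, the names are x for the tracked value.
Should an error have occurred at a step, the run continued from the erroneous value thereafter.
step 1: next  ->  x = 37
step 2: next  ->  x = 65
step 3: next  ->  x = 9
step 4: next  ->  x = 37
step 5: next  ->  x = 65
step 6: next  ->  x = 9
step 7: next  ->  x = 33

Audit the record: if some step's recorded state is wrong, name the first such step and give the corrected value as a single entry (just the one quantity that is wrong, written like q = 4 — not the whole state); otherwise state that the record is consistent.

Recomputing the run from the initial state:
step 1: x = 37
step 2: x = 65
step 3: x = 9
step 4: x = 33
step 5: x = 73
step 6: x = 81
step 7: x = 65
The first disagreement with the record is at step 4, where the value should be x = 33.

step 4, x = 33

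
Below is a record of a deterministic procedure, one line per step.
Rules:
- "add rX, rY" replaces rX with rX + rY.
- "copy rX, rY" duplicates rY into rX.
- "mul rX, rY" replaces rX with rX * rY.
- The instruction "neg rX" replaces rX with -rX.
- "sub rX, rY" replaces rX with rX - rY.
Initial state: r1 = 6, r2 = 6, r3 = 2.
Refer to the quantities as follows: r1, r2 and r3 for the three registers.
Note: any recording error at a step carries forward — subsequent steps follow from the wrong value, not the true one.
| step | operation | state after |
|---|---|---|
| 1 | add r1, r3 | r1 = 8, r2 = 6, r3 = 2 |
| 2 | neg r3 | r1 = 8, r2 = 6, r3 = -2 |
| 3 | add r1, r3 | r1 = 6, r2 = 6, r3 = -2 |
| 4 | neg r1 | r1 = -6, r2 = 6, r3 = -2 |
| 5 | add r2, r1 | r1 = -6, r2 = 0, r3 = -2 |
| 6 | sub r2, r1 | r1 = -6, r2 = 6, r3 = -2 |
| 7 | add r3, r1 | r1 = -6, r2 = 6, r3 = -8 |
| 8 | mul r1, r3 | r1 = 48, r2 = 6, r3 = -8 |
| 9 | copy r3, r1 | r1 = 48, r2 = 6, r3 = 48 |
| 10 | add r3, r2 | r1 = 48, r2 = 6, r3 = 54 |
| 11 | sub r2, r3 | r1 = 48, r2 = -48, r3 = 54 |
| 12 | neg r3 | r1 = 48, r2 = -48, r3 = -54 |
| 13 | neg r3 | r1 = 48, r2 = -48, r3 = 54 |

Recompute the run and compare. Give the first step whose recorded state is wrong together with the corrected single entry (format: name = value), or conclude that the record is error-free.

no error

Recomputing the run from the initial state:
step 1: r1 = 8, r2 = 6, r3 = 2
step 2: r1 = 8, r2 = 6, r3 = -2
step 3: r1 = 6, r2 = 6, r3 = -2
step 4: r1 = -6, r2 = 6, r3 = -2
step 5: r1 = -6, r2 = 0, r3 = -2
step 6: r1 = -6, r2 = 6, r3 = -2
step 7: r1 = -6, r2 = 6, r3 = -8
step 8: r1 = 48, r2 = 6, r3 = -8
step 9: r1 = 48, r2 = 6, r3 = 48
step 10: r1 = 48, r2 = 6, r3 = 54
step 11: r1 = 48, r2 = -48, r3 = 54
step 12: r1 = 48, r2 = -48, r3 = -54
step 13: r1 = 48, r2 = -48, r3 = 54
This matches the record at every step.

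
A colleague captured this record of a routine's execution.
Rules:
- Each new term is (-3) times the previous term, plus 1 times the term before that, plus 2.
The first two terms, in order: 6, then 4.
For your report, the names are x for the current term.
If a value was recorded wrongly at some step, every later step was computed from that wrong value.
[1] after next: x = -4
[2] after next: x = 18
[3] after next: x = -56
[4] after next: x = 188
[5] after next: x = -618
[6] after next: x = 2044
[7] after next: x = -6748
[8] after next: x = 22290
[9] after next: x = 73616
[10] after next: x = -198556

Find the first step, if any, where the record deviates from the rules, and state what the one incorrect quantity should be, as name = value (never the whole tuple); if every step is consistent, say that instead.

step 9, x = -73616

Recomputing the run from the initial state:
step 1: x = -4
step 2: x = 18
step 3: x = -56
step 4: x = 188
step 5: x = -618
step 6: x = 2044
step 7: x = -6748
step 8: x = 22290
step 9: x = -73616
step 10: x = 243140
The first disagreement with the record is at step 9, where the value should be x = -73616.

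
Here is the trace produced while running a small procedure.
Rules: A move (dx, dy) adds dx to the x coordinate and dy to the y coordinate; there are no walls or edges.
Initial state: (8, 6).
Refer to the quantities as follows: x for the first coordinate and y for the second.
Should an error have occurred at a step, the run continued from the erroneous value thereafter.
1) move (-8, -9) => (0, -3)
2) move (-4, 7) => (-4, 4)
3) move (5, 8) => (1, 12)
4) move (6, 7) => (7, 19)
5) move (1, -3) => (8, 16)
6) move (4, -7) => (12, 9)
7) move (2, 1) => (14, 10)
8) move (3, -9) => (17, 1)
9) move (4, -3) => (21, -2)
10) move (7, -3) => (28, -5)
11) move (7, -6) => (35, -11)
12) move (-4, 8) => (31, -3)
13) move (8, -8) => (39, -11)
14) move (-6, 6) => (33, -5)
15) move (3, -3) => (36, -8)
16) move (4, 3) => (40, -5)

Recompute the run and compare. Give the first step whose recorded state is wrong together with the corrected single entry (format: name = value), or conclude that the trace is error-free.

no error

Recomputing the run from the initial state:
step 1: x = 0, y = -3
step 2: x = -4, y = 4
step 3: x = 1, y = 12
step 4: x = 7, y = 19
step 5: x = 8, y = 16
step 6: x = 12, y = 9
step 7: x = 14, y = 10
step 8: x = 17, y = 1
step 9: x = 21, y = -2
step 10: x = 28, y = -5
step 11: x = 35, y = -11
step 12: x = 31, y = -3
step 13: x = 39, y = -11
step 14: x = 33, y = -5
step 15: x = 36, y = -8
step 16: x = 40, y = -5
This matches the trace at every step.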